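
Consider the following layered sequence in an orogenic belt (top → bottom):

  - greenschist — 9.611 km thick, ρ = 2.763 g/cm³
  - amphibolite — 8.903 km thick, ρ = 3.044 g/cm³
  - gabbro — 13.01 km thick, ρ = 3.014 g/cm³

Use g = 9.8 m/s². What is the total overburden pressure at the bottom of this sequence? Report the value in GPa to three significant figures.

0.910 GPa

greenschist: 2763 kg/m³ × 9.8 m/s² × 9611 m = 2.602×10^8 Pa = 0.2602 GPa
amphibolite: 3044 kg/m³ × 9.8 m/s² × 8903 m = 2.656×10^8 Pa = 0.2656 GPa
gabbro: 3014 kg/m³ × 9.8 m/s² × 13010 m = 3.843×10^8 Pa = 0.3843 GPa
Total = 0.2602 + 0.2656 + 0.3843 = 0.91011 GPa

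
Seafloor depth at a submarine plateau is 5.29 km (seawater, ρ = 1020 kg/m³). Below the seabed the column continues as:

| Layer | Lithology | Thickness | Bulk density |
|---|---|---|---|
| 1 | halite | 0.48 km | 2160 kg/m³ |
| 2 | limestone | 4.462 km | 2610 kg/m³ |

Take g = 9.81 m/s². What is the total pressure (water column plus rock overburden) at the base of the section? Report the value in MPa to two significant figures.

seawater: 1020 kg/m³ × 9.81 m/s² × 5290 m = 5.293×10^7 Pa = 52.93 MPa
halite: 2160 kg/m³ × 9.81 m/s² × 480 m = 1.017×10^7 Pa = 10.17 MPa
limestone: 2610 kg/m³ × 9.81 m/s² × 4462 m = 1.142×10^8 Pa = 114.2 MPa
Total = 52.93 + 10.17 + 114.2 = 177.35 MPa

180 MPa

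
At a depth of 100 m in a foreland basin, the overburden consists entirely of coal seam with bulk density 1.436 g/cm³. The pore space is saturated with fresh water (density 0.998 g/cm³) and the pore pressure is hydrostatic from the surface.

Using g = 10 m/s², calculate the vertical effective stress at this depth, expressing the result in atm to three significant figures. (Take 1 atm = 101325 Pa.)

4.32 atm

Overburden (lithostatic) stress σ_v:
coal seam: 1436 kg/m³ × 10 m/s² × 100 m = 1.436×10^6 Pa = 1.436 MPa
Pore pressure P_p = 998 kg/m³ × 10 m/s² × 100 m = 9.980×10^5 Pa = 0.9980 MPa
Effective stress σ' = σ_v − P_p = 1.436 − 0.9980 = 0.43800 MPa = 4.3227 atm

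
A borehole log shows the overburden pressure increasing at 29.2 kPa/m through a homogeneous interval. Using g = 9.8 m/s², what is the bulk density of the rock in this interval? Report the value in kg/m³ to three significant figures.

ρ = (dP/dz)/g = 29.2 kPa/m / 9.8 m/s² = 29200 Pa/m / 9.8 m/s² = 2979.6 kg/m³

2980 kg/m³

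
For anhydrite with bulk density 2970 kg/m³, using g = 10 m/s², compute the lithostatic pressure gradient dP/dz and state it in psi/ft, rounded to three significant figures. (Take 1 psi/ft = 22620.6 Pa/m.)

1.31 psi/ft

dP/dz = ρg = 2970 kg/m³ × 10 m/s² = 29700 Pa/m
= 29700 Pa/m × (1 psi/ft / 22621 Pa/m) = 1.3130 psi/ft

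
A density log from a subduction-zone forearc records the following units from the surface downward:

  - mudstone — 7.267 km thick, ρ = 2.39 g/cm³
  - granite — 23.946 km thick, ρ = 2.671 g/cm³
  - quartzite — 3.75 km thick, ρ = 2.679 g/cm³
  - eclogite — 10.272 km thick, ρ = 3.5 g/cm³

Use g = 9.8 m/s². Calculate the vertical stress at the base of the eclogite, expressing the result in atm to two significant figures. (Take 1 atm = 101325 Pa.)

12000 atm

mudstone: 2390 kg/m³ × 9.8 m/s² × 7267 m = 1.702×10^8 Pa = 1680 atm
granite: 2671 kg/m³ × 9.8 m/s² × 23946 m = 6.268×10^8 Pa = 6186 atm
quartzite: 2679 kg/m³ × 9.8 m/s² × 3750 m = 9.845×10^7 Pa = 971.7 atm
eclogite: 3500 kg/m³ × 9.8 m/s² × 10272 m = 3.523×10^8 Pa = 3477 atm
Total = 1680 + 6186 + 971.7 + 3477 = 12315 atm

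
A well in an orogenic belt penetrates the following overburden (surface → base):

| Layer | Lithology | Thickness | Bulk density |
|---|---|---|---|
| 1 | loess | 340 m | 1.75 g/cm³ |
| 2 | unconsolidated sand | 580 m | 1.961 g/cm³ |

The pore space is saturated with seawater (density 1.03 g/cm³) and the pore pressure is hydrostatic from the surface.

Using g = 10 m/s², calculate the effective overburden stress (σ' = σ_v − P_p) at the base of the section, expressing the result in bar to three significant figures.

Overburden (lithostatic) stress σ_v:
loess: 1750 kg/m³ × 10 m/s² × 340 m = 5.950×10^6 Pa = 5.950 MPa
unconsolidated sand: 1961 kg/m³ × 10 m/s² × 580 m = 1.137×10^7 Pa = 11.37 MPa
Total = 5.950 + 11.37 = 17.324 MPa
Pore pressure P_p = 1030 kg/m³ × 10 m/s² × 920 m = 9.476×10^6 Pa = 9.476 MPa
Effective stress σ' = σ_v − P_p = 17.32 − 9.476 = 7.8478 MPa = 78.478 bar

78.5 bar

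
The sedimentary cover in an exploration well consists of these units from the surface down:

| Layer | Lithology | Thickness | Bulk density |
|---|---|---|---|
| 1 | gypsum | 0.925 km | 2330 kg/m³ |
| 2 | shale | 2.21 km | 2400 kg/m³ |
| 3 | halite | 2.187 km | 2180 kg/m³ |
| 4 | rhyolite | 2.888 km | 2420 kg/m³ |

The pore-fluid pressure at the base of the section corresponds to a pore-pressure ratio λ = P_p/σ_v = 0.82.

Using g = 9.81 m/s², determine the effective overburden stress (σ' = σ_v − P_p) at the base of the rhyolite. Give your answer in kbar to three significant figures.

0.339 kbar

Overburden (lithostatic) stress σ_v:
gypsum: 2330 kg/m³ × 9.81 m/s² × 925 m = 2.114×10^7 Pa = 21.14 MPa
shale: 2400 kg/m³ × 9.81 m/s² × 2210 m = 5.203×10^7 Pa = 52.03 MPa
halite: 2180 kg/m³ × 9.81 m/s² × 2187 m = 4.677×10^7 Pa = 46.77 MPa
rhyolite: 2420 kg/m³ × 9.81 m/s² × 2888 m = 6.856×10^7 Pa = 68.56 MPa
Total = 21.14 + 52.03 + 46.77 + 68.56 = 188.51 MPa
Pore pressure P_p = λ·σ_v = 0.82 × 188.5 MPa = 154.6 MPa
Effective stress σ' = σ_v − P_p = 188.5 − 154.6 = 33.931 MPa = 0.33931 kbar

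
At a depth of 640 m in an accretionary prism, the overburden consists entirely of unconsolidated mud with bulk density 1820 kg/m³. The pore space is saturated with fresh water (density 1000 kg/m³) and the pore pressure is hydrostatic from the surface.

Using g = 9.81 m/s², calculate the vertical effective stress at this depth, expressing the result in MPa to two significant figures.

Overburden (lithostatic) stress σ_v:
unconsolidated mud: 1820 kg/m³ × 9.81 m/s² × 640 m = 1.143×10^7 Pa = 11.43 MPa
Pore pressure P_p = 1000 kg/m³ × 9.81 m/s² × 640 m = 6.278×10^6 Pa = 6.278 MPa
Effective stress σ' = σ_v − P_p = 11.43 − 6.278 = 5.1483 MPa

5.1 MPa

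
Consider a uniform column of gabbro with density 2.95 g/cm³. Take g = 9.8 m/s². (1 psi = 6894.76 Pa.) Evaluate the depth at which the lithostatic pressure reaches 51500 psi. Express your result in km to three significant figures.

h = P/(ρg) = 51500 psi / (2950 kg/m³ × 9.8 m/s²) = 3.551×10^8 Pa / 28910 Pa/m = 12282 m
= 12.282 km

12.3 km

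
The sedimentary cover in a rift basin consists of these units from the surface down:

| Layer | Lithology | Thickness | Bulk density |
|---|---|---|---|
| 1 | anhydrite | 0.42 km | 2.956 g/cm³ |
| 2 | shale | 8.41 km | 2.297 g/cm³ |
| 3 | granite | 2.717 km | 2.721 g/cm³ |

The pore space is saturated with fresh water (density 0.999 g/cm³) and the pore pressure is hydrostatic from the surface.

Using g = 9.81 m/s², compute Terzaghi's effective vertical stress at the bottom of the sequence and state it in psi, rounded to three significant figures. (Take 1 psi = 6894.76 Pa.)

23400 psi

Overburden (lithostatic) stress σ_v:
anhydrite: 2956 kg/m³ × 9.81 m/s² × 420 m = 1.218×10^7 Pa = 12.18 MPa
shale: 2297 kg/m³ × 9.81 m/s² × 8410 m = 1.895×10^8 Pa = 189.5 MPa
granite: 2721 kg/m³ × 9.81 m/s² × 2717 m = 7.252×10^7 Pa = 72.52 MPa
Total = 12.18 + 189.5 + 72.52 = 274.21 MPa
Pore pressure P_p = 999 kg/m³ × 9.81 m/s² × 11547 m = 1.132×10^8 Pa = 113.2 MPa
Effective stress σ' = σ_v − P_p = 274.2 − 113.2 = 161.05 MPa = 23358 psi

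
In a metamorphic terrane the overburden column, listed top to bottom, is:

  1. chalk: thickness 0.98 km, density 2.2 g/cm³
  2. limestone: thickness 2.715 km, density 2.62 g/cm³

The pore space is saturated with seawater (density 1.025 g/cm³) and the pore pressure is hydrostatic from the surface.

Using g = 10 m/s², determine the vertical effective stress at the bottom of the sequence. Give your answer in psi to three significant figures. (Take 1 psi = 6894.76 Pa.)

Overburden (lithostatic) stress σ_v:
chalk: 2200 kg/m³ × 10 m/s² × 980 m = 2.156×10^7 Pa = 21.56 MPa
limestone: 2620 kg/m³ × 10 m/s² × 2715 m = 7.113×10^7 Pa = 71.13 MPa
Total = 21.56 + 71.13 = 92.693 MPa
Pore pressure P_p = 1025 kg/m³ × 10 m/s² × 3695 m = 3.787×10^7 Pa = 37.87 MPa
Effective stress σ' = σ_v − P_p = 92.69 − 37.87 = 54.819 MPa = 7950.9 psi

7950 psi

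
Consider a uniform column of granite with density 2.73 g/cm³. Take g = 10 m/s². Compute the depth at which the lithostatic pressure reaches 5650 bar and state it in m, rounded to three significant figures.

h = P/(ρg) = 5650 bar / (2730 kg/m³ × 10 m/s²) = 5.650×10^8 Pa / 27300 Pa/m = 20696 m

20700 m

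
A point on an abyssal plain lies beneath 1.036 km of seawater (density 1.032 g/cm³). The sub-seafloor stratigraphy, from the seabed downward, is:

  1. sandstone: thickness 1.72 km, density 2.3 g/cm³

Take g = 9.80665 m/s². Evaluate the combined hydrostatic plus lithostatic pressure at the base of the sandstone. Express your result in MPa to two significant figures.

49 MPa

seawater: 1032 kg/m³ × 9.80665 m/s² × 1036 m = 1.048×10^7 Pa = 10.48 MPa
sandstone: 2300 kg/m³ × 9.80665 m/s² × 1720 m = 3.880×10^7 Pa = 38.80 MPa
Total = 10.48 + 38.80 = 49.280 MPa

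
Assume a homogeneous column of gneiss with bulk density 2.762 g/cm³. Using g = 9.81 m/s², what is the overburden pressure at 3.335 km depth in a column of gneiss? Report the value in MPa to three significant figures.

gneiss: 2762 kg/m³ × 9.81 m/s² × 3335 m = 9.036×10^7 Pa = 90.36 MPa

90.4 MPa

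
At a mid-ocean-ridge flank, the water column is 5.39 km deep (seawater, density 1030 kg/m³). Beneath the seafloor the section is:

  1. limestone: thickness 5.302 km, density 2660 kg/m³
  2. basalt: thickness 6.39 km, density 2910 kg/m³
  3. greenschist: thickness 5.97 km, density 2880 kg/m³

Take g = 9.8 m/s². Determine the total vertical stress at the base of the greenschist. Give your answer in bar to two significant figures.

seawater: 1030 kg/m³ × 9.8 m/s² × 5390 m = 5.441×10^7 Pa = 544.1 bar
limestone: 2660 kg/m³ × 9.8 m/s² × 5302 m = 1.382×10^8 Pa = 1382 bar
basalt: 2910 kg/m³ × 9.8 m/s² × 6390 m = 1.822×10^8 Pa = 1822 bar
greenschist: 2880 kg/m³ × 9.8 m/s² × 5970 m = 1.685×10^8 Pa = 1685 bar
Total = 544.1 + 1382 + 1822 + 1685 = 5433.5 bar

5400 bar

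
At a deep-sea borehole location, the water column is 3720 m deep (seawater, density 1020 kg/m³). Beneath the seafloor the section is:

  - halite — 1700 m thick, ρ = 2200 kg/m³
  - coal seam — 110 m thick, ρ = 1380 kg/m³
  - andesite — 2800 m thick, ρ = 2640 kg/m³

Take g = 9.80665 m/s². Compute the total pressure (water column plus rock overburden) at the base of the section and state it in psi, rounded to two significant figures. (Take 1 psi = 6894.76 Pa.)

21000 psi

seawater: 1020 kg/m³ × 9.80665 m/s² × 3720 m = 3.721×10^7 Pa = 5397 psi
halite: 2200 kg/m³ × 9.80665 m/s² × 1700 m = 3.668×10^7 Pa = 5320 psi
coal seam: 1380 kg/m³ × 9.80665 m/s² × 110 m = 1.489×10^6 Pa = 215.9 psi
andesite: 2640 kg/m³ × 9.80665 m/s² × 2800 m = 7.249×10^7 Pa = 10514 psi
Total = 5397 + 5320 + 215.9 + 10514 = 21446 psi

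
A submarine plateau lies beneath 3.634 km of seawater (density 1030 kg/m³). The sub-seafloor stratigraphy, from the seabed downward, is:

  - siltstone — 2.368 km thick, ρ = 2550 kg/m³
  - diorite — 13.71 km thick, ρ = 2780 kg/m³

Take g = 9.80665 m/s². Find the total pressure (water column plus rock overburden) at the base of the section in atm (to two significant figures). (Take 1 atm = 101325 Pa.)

4600 atm

seawater: 1030 kg/m³ × 9.80665 m/s² × 3634 m = 3.671×10^7 Pa = 362.3 atm
siltstone: 2550 kg/m³ × 9.80665 m/s² × 2368 m = 5.922×10^7 Pa = 584.4 atm
diorite: 2780 kg/m³ × 9.80665 m/s² × 13710 m = 3.738×10^8 Pa = 3689 atm
Total = 362.3 + 584.4 + 3689 = 4635.5 atm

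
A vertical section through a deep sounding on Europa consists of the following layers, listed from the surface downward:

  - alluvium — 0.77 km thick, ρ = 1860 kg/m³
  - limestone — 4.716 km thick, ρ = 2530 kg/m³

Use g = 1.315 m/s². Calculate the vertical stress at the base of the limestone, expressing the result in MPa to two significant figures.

18 MPa

alluvium: 1860 kg/m³ × 1.315 m/s² × 770 m = 1.883×10^6 Pa = 1.883 MPa
limestone: 2530 kg/m³ × 1.315 m/s² × 4716 m = 1.569×10^7 Pa = 15.69 MPa
Total = 1.883 + 15.69 = 17.573 MPa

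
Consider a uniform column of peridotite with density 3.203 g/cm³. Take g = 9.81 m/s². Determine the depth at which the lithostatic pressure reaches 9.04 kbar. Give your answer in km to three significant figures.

h = P/(ρg) = 9.04 kbar / (3203 kg/m³ × 9.81 m/s²) = 9.040×10^8 Pa / 31421 Pa/m = 28770 m
= 28.770 km

28.8 km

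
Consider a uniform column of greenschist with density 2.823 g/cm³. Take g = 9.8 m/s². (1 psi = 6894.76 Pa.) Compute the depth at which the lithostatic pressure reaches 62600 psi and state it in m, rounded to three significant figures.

15600 m

h = P/(ρg) = 62600 psi / (2823 kg/m³ × 9.8 m/s²) = 4.316×10^8 Pa / 27665 Pa/m = 15601 m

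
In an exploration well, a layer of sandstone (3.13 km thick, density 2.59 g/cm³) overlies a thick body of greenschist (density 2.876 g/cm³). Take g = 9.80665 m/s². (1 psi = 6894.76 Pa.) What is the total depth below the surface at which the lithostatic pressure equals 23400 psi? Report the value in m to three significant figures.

Pressure at base of upper layers: 2590×9.80665×3130 = 7.950×10^7 Pa = 11530 psi
Remaining pressure to be supplied by greenschist: 1.613×10^8 − 7.950×10^7 = 8.184×10^7 Pa
Additional depth in greenschist = 8.184×10^7 Pa / (2876 kg/m³ × 9.80665 m/s²) = 2901.6 m
Total depth = 3130 m + 2901.6 m = 6031.6 m

6030 m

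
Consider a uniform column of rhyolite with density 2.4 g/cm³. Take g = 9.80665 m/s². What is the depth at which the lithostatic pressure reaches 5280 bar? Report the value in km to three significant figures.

h = P/(ρg) = 5280 bar / (2400 kg/m³ × 9.80665 m/s²) = 5.280×10^8 Pa / 23536 Pa/m = 22434 m
= 22.434 km

22.4 km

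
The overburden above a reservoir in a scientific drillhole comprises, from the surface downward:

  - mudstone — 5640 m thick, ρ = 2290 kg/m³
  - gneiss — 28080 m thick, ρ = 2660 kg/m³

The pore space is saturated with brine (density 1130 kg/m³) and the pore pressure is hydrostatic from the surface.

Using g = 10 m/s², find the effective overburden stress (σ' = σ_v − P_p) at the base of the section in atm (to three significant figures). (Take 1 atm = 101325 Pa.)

4890 atm

Overburden (lithostatic) stress σ_v:
mudstone: 2290 kg/m³ × 10 m/s² × 5640 m = 1.292×10^8 Pa = 129.2 MPa
gneiss: 2660 kg/m³ × 10 m/s² × 28080 m = 7.469×10^8 Pa = 746.9 MPa
Total = 129.2 + 746.9 = 876.08 MPa
Pore pressure P_p = 1130 kg/m³ × 10 m/s² × 33720 m = 3.810×10^8 Pa = 381.0 MPa
Effective stress σ' = σ_v − P_p = 876.1 − 381.0 = 495.05 MPa = 4885.7 atm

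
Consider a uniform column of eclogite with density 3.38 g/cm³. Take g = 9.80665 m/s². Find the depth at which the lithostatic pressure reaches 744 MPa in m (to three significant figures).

h = P/(ρg) = 744 MPa / (3380 kg/m³ × 9.80665 m/s²) = 7.440×10^8 Pa / 33146 Pa/m = 22446 m

22400 m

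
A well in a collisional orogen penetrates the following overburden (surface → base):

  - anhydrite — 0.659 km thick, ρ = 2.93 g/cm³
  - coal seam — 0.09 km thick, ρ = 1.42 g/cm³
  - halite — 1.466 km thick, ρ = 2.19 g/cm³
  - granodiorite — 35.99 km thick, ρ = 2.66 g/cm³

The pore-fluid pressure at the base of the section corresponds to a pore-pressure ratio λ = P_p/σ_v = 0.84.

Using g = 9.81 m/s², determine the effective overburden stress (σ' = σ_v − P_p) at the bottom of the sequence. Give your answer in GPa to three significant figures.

0.159 GPa

Overburden (lithostatic) stress σ_v:
anhydrite: 2930 kg/m³ × 9.81 m/s² × 659 m = 1.894×10^7 Pa = 18.94 MPa
coal seam: 1420 kg/m³ × 9.81 m/s² × 90 m = 1.254×10^6 Pa = 1.254 MPa
halite: 2190 kg/m³ × 9.81 m/s² × 1466 m = 3.150×10^7 Pa = 31.50 MPa
granodiorite: 2660 kg/m³ × 9.81 m/s² × 35990 m = 9.391×10^8 Pa = 939.1 MPa
Total = 18.94 + 1.254 + 31.50 + 939.1 = 990.84 MPa
Pore pressure P_p = λ·σ_v = 0.84 × 990.8 MPa = 832.3 MPa
Effective stress σ' = σ_v − P_p = 990.8 − 832.3 = 158.53 MPa = 0.15853 GPa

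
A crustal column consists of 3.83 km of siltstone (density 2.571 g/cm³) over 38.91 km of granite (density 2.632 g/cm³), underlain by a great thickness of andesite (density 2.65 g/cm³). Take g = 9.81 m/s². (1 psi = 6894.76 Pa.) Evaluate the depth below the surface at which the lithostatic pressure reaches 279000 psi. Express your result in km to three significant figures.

Pressure at base of upper layers: 2571×9.81×3830 + 2632×9.81×38910 = 1.101×10^9 Pa = 1.597×10^5 psi
Remaining pressure to be supplied by andesite: 1.924×10^9 − 1.101×10^9 = 8.224×10^8 Pa
Additional depth in andesite = 8.224×10^8 Pa / (2650 kg/m³ × 9.81 m/s²) = 31634 m
Total depth = 42740 m + 31634 m = 74374 m
= 74.374 km

74.4 km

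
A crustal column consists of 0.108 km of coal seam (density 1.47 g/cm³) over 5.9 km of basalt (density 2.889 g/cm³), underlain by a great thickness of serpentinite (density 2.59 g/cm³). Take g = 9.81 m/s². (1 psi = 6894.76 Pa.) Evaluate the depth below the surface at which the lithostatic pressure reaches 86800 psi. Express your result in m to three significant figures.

22900 m

Pressure at base of upper layers: 1470×9.81×108 + 2889×9.81×5900 = 1.688×10^8 Pa = 24478 psi
Remaining pressure to be supplied by serpentinite: 5.985×10^8 − 1.688×10^8 = 4.297×10^8 Pa
Additional depth in serpentinite = 4.297×10^8 Pa / (2590 kg/m³ × 9.81 m/s²) = 16912 m
Total depth = 6008 m + 16912 m = 22920 m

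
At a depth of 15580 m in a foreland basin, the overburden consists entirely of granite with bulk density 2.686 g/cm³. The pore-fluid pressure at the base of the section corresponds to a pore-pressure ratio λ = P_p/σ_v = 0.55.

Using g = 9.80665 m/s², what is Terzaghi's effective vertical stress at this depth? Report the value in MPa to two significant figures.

Overburden (lithostatic) stress σ_v:
granite: 2686 kg/m³ × 9.80665 m/s² × 15580 m = 4.104×10^8 Pa = 410.4 MPa
Pore pressure P_p = λ·σ_v = 0.55 × 410.4 MPa = 225.7 MPa
Effective stress σ' = σ_v − P_p = 410.4 − 225.7 = 184.67 MPa

180 MPa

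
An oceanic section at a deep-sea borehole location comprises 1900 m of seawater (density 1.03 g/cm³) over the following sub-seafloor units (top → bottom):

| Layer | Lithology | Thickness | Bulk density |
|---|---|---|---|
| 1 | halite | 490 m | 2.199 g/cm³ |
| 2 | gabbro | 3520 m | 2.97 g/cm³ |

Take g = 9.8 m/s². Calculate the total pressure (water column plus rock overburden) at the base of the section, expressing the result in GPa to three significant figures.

seawater: 1030 kg/m³ × 9.8 m/s² × 1900 m = 1.918×10^7 Pa = 0.01918 GPa
halite: 2199 kg/m³ × 9.8 m/s² × 490 m = 1.056×10^7 Pa = 0.01056 GPa
gabbro: 2970 kg/m³ × 9.8 m/s² × 3520 m = 1.025×10^8 Pa = 0.1025 GPa
Total = 0.01918 + 0.01056 + 0.1025 = 0.13219 GPa

0.132 GPa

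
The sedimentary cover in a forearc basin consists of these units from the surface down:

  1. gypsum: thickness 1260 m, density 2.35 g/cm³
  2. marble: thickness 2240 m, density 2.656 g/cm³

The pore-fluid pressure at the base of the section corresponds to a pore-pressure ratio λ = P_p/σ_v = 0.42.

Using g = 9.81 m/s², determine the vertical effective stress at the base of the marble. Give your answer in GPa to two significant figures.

Overburden (lithostatic) stress σ_v:
gypsum: 2350 kg/m³ × 9.81 m/s² × 1260 m = 2.905×10^7 Pa = 29.05 MPa
marble: 2656 kg/m³ × 9.81 m/s² × 2240 m = 5.836×10^7 Pa = 58.36 MPa
Total = 29.05 + 58.36 = 87.411 MPa
Pore pressure P_p = λ·σ_v = 0.42 × 87.41 MPa = 36.71 MPa
Effective stress σ' = σ_v − P_p = 87.41 − 36.71 = 50.699 MPa = 0.050699 GPa

0.051 GPa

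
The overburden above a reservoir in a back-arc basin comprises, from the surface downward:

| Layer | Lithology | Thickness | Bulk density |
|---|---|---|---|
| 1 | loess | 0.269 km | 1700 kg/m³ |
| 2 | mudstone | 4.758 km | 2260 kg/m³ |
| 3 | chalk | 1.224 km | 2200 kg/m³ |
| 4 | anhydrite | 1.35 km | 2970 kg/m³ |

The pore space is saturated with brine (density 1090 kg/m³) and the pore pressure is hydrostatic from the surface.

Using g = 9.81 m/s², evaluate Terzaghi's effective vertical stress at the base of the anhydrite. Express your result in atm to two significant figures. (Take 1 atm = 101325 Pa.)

930 atm

Overburden (lithostatic) stress σ_v:
loess: 1700 kg/m³ × 9.81 m/s² × 269 m = 4.486×10^6 Pa = 4.486 MPa
mudstone: 2260 kg/m³ × 9.81 m/s² × 4758 m = 1.055×10^8 Pa = 105.5 MPa
chalk: 2200 kg/m³ × 9.81 m/s² × 1224 m = 2.642×10^7 Pa = 26.42 MPa
anhydrite: 2970 kg/m³ × 9.81 m/s² × 1350 m = 3.933×10^7 Pa = 39.33 MPa
Total = 4.486 + 105.5 + 26.42 + 39.33 = 175.72 MPa
Pore pressure P_p = 1090 kg/m³ × 9.81 m/s² × 7601 m = 8.128×10^7 Pa = 81.28 MPa
Effective stress σ' = σ_v − P_p = 175.7 − 81.28 = 94.447 MPa = 932.12 atm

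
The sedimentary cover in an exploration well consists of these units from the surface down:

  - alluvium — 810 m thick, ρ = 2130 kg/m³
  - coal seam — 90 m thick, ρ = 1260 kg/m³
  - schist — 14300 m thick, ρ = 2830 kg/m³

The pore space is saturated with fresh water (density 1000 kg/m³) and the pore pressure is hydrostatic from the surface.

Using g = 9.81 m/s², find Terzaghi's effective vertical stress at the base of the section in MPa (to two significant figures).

270 MPa

Overburden (lithostatic) stress σ_v:
alluvium: 2130 kg/m³ × 9.81 m/s² × 810 m = 1.693×10^7 Pa = 16.93 MPa
coal seam: 1260 kg/m³ × 9.81 m/s² × 90 m = 1.112×10^6 Pa = 1.112 MPa
schist: 2830 kg/m³ × 9.81 m/s² × 14300 m = 3.970×10^8 Pa = 397.0 MPa
Total = 16.93 + 1.112 + 397.0 = 415.04 MPa
Pore pressure P_p = 1000 kg/m³ × 9.81 m/s² × 15200 m = 1.491×10^8 Pa = 149.1 MPa
Effective stress σ' = σ_v − P_p = 415.0 − 149.1 = 265.93 MPa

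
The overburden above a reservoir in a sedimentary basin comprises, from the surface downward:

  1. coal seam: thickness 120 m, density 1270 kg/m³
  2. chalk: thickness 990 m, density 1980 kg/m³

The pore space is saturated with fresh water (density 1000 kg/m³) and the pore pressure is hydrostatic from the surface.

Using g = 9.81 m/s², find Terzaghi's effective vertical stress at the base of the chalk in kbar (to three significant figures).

Overburden (lithostatic) stress σ_v:
coal seam: 1270 kg/m³ × 9.81 m/s² × 120 m = 1.495×10^6 Pa = 1.495 MPa
chalk: 1980 kg/m³ × 9.81 m/s² × 990 m = 1.923×10^7 Pa = 19.23 MPa
Total = 1.495 + 19.23 = 20.725 MPa
Pore pressure P_p = 1000 kg/m³ × 9.81 m/s² × 1110 m = 1.089×10^7 Pa = 10.89 MPa
Effective stress σ' = σ_v − P_p = 20.72 − 10.89 = 9.8355 MPa = 0.098355 kbar

0.0984 kbar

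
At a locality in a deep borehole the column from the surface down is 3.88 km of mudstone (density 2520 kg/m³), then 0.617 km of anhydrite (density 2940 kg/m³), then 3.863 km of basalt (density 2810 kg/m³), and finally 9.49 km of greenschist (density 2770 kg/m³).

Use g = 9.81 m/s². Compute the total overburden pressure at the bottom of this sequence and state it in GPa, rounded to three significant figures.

0.478 GPa

mudstone: 2520 kg/m³ × 9.81 m/s² × 3880 m = 9.592×10^7 Pa = 0.09592 GPa
anhydrite: 2940 kg/m³ × 9.81 m/s² × 617 m = 1.780×10^7 Pa = 0.01780 GPa
basalt: 2810 kg/m³ × 9.81 m/s² × 3863 m = 1.065×10^8 Pa = 0.1065 GPa
greenschist: 2770 kg/m³ × 9.81 m/s² × 9490 m = 2.579×10^8 Pa = 0.2579 GPa
Total = 0.09592 + 0.01780 + 0.1065 + 0.2579 = 0.47808 GPa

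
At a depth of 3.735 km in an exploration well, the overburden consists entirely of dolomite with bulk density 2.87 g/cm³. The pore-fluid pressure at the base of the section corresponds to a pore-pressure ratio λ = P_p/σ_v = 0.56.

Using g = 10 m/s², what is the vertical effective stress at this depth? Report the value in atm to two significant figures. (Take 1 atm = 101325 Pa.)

Overburden (lithostatic) stress σ_v:
dolomite: 2870 kg/m³ × 10 m/s² × 3735 m = 1.072×10^8 Pa = 107.2 MPa
Pore pressure P_p = λ·σ_v = 0.56 × 107.2 MPa = 60.03 MPa
Effective stress σ' = σ_v − P_p = 107.2 − 60.03 = 47.166 MPa = 465.49 atm

470 atm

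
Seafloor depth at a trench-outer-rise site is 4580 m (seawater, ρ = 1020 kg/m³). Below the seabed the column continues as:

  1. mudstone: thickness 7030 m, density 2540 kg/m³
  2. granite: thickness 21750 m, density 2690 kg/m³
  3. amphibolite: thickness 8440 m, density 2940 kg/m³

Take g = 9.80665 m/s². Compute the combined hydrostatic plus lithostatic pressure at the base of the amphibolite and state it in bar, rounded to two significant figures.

seawater: 1020 kg/m³ × 9.80665 m/s² × 4580 m = 4.581×10^7 Pa = 458.1 bar
mudstone: 2540 kg/m³ × 9.80665 m/s² × 7030 m = 1.751×10^8 Pa = 1751 bar
granite: 2690 kg/m³ × 9.80665 m/s² × 21750 m = 5.738×10^8 Pa = 5738 bar
amphibolite: 2940 kg/m³ × 9.80665 m/s² × 8440 m = 2.433×10^8 Pa = 2433 bar
Total = 458.1 + 1751 + 5738 + 2433 = 10380 bar

10000 bar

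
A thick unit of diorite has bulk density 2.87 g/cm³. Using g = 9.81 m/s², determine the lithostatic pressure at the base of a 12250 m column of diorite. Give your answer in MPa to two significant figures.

340 MPa

diorite: 2870 kg/m³ × 9.81 m/s² × 12250 m = 3.449×10^8 Pa = 344.9 MPa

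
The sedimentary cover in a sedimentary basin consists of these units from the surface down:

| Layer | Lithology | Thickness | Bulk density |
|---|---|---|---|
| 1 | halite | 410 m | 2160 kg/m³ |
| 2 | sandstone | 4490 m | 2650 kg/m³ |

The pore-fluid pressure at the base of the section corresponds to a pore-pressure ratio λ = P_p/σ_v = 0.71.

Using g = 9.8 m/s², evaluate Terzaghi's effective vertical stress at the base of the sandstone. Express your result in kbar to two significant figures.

0.36 kbar

Overburden (lithostatic) stress σ_v:
halite: 2160 kg/m³ × 9.8 m/s² × 410 m = 8.679×10^6 Pa = 8.679 MPa
sandstone: 2650 kg/m³ × 9.8 m/s² × 4490 m = 1.166×10^8 Pa = 116.6 MPa
Total = 8.679 + 116.6 = 125.28 MPa
Pore pressure P_p = λ·σ_v = 0.71 × 125.3 MPa = 88.95 MPa
Effective stress σ' = σ_v − P_p = 125.3 − 88.95 = 36.332 MPa = 0.36332 kbar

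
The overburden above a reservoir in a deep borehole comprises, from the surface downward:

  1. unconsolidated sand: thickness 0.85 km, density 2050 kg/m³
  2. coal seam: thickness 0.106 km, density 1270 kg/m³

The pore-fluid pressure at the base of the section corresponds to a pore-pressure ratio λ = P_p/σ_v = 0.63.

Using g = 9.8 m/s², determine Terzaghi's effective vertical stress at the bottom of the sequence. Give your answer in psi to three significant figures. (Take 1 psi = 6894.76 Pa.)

Overburden (lithostatic) stress σ_v:
unconsolidated sand: 2050 kg/m³ × 9.8 m/s² × 850 m = 1.708×10^7 Pa = 17.08 MPa
coal seam: 1270 kg/m³ × 9.8 m/s² × 106 m = 1.319×10^6 Pa = 1.319 MPa
Total = 17.08 + 1.319 = 18.396 MPa
Pore pressure P_p = λ·σ_v = 0.63 × 18.40 MPa = 11.59 MPa
Effective stress σ' = σ_v − P_p = 18.40 − 11.59 = 6.8064 MPa = 987.19 psi

987 psi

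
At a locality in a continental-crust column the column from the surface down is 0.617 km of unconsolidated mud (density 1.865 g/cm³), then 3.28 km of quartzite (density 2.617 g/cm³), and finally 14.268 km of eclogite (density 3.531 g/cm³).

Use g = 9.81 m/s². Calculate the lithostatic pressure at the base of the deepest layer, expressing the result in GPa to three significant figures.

0.590 GPa

unconsolidated mud: 1865 kg/m³ × 9.81 m/s² × 617 m = 1.129×10^7 Pa = 0.01129 GPa
quartzite: 2617 kg/m³ × 9.81 m/s² × 3280 m = 8.421×10^7 Pa = 0.08421 GPa
eclogite: 3531 kg/m³ × 9.81 m/s² × 14268 m = 4.942×10^8 Pa = 0.4942 GPa
Total = 0.01129 + 0.08421 + 0.4942 = 0.58973 GPa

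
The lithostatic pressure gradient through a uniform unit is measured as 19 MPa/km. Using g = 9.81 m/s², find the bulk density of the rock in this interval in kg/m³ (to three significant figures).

ρ = (dP/dz)/g = 19 MPa/km / 9.81 m/s² = 19000 Pa/m / 9.81 m/s² = 1936.8 kg/m³

1940 kg/m³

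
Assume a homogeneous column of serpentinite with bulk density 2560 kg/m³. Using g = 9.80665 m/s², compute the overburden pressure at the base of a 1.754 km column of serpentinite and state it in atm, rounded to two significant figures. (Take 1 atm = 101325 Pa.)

serpentinite: 2560 kg/m³ × 9.80665 m/s² × 1754 m = 4.403×10^7 Pa = 434.6 atm

430 atm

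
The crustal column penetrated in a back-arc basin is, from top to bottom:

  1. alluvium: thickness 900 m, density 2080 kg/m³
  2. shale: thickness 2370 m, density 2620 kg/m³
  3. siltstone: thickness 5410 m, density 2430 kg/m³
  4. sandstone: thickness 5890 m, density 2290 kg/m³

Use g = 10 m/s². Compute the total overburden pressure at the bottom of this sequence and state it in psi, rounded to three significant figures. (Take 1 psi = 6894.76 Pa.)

50400 psi

alluvium: 2080 kg/m³ × 10 m/s² × 900 m = 1.872×10^7 Pa = 2715 psi
shale: 2620 kg/m³ × 10 m/s² × 2370 m = 6.209×10^7 Pa = 9006 psi
siltstone: 2430 kg/m³ × 10 m/s² × 5410 m = 1.315×10^8 Pa = 19067 psi
sandstone: 2290 kg/m³ × 10 m/s² × 5890 m = 1.349×10^8 Pa = 19563 psi
Total = 2715 + 9006 + 19067 + 19563 = 50351 psi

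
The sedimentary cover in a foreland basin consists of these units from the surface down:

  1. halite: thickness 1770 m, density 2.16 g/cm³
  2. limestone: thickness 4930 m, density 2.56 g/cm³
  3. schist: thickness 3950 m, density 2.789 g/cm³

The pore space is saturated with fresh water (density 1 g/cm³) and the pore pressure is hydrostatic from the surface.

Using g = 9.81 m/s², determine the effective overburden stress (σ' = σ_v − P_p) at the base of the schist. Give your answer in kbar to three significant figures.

1.65 kbar

Overburden (lithostatic) stress σ_v:
halite: 2160 kg/m³ × 9.81 m/s² × 1770 m = 3.751×10^7 Pa = 37.51 MPa
limestone: 2560 kg/m³ × 9.81 m/s² × 4930 m = 1.238×10^8 Pa = 123.8 MPa
schist: 2789 kg/m³ × 9.81 m/s² × 3950 m = 1.081×10^8 Pa = 108.1 MPa
Total = 37.51 + 123.8 + 108.1 = 269.39 MPa
Pore pressure P_p = 1000 kg/m³ × 9.81 m/s² × 10650 m = 1.045×10^8 Pa = 104.5 MPa
Effective stress σ' = σ_v − P_p = 269.4 − 104.5 = 164.91 MPa = 1.6491 kbar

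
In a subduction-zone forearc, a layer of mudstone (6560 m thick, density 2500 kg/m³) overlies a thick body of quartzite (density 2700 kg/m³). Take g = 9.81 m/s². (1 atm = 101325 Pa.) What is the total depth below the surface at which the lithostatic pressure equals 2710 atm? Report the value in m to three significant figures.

10900 m

Pressure at base of upper layers: 2500×9.81×6560 = 1.609×10^8 Pa = 1588 atm
Remaining pressure to be supplied by quartzite: 2.746×10^8 − 1.609×10^8 = 1.137×10^8 Pa
Additional depth in quartzite = 1.137×10^8 Pa / (2700 kg/m³ × 9.81 m/s²) = 4292.9 m
Total depth = 6560 m + 4292.9 m = 10853 m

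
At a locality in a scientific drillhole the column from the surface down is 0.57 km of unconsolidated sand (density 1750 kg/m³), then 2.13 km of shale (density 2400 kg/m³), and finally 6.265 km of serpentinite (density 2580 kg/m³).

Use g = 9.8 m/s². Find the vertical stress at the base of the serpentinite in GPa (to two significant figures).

0.22 GPa

unconsolidated sand: 1750 kg/m³ × 9.8 m/s² × 570 m = 9.775×10^6 Pa = 9.775×10^-3 GPa
shale: 2400 kg/m³ × 9.8 m/s² × 2130 m = 5.010×10^7 Pa = 0.05010 GPa
serpentinite: 2580 kg/m³ × 9.8 m/s² × 6265 m = 1.584×10^8 Pa = 0.1584 GPa
Total = 9.775×10^-3 + 0.05010 + 0.1584 = 0.21828 GPa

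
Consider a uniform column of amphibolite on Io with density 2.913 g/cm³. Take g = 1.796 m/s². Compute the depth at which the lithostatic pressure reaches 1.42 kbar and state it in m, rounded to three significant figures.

27100 m

h = P/(ρg) = 1.42 kbar / (2913 kg/m³ × 1.796 m/s²) = 1.420×10^8 Pa / 5231.7 Pa/m = 27142 m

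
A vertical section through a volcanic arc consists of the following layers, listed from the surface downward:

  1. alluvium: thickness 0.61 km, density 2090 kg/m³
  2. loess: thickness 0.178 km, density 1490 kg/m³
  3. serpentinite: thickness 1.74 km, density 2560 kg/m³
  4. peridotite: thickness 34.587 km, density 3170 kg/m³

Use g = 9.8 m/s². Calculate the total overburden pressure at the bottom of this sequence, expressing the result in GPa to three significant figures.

1.13 GPa

alluvium: 2090 kg/m³ × 9.8 m/s² × 610 m = 1.249×10^7 Pa = 0.01249 GPa
loess: 1490 kg/m³ × 9.8 m/s² × 178 m = 2.599×10^6 Pa = 2.599×10^-3 GPa
serpentinite: 2560 kg/m³ × 9.8 m/s² × 1740 m = 4.365×10^7 Pa = 0.04365 GPa
peridotite: 3170 kg/m³ × 9.8 m/s² × 34587 m = 1.074×10^9 Pa = 1.074 GPa
Total = 0.01249 + 2.599×10^-3 + 0.04365 + 1.074 = 1.1332 GPa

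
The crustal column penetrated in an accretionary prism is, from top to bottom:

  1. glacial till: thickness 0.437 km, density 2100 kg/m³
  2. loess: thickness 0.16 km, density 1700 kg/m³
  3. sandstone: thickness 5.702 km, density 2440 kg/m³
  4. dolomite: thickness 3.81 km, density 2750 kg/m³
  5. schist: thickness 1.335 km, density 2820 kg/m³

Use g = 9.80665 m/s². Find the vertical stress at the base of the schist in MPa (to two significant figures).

290 MPa

glacial till: 2100 kg/m³ × 9.80665 m/s² × 437 m = 9.000×10^6 Pa = 9.000 MPa
loess: 1700 kg/m³ × 9.80665 m/s² × 160 m = 2.667×10^6 Pa = 2.667 MPa
sandstone: 2440 kg/m³ × 9.80665 m/s² × 5702 m = 1.364×10^8 Pa = 136.4 MPa
dolomite: 2750 kg/m³ × 9.80665 m/s² × 3810 m = 1.027×10^8 Pa = 102.7 MPa
schist: 2820 kg/m³ × 9.80665 m/s² × 1335 m = 3.692×10^7 Pa = 36.92 MPa
Total = 9.000 + 2.667 + 136.4 + 102.7 + 36.92 = 287.77 MPa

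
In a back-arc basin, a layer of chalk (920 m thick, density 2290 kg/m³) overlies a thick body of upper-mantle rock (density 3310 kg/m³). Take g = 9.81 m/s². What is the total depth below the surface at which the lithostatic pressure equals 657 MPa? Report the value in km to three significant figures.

Pressure at base of upper layers: 2290×9.81×920 = 2.067×10^7 Pa = 20.67 MPa
Remaining pressure to be supplied by upper-mantle rock: 6.570×10^8 − 2.067×10^7 = 6.363×10^8 Pa
Additional depth in upper-mantle rock = 6.363×10^8 Pa / (3310 kg/m³ × 9.81 m/s²) = 19597 m
Total depth = 920 m + 19597 m = 20517 m
= 20.517 km

20.5 km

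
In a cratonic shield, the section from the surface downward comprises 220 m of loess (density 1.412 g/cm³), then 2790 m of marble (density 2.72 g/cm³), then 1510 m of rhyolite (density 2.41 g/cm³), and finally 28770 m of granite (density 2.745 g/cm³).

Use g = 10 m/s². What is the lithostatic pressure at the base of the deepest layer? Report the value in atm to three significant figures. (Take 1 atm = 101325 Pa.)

loess: 1412 kg/m³ × 10 m/s² × 220 m = 3.106×10^6 Pa = 30.66 atm
marble: 2720 kg/m³ × 10 m/s² × 2790 m = 7.589×10^7 Pa = 749.0 atm
rhyolite: 2410 kg/m³ × 10 m/s² × 1510 m = 3.639×10^7 Pa = 359.2 atm
granite: 2745 kg/m³ × 10 m/s² × 28770 m = 7.897×10^8 Pa = 7794 atm
Total = 30.66 + 749.0 + 359.2 + 7794 = 8932.9 atm

8930 atm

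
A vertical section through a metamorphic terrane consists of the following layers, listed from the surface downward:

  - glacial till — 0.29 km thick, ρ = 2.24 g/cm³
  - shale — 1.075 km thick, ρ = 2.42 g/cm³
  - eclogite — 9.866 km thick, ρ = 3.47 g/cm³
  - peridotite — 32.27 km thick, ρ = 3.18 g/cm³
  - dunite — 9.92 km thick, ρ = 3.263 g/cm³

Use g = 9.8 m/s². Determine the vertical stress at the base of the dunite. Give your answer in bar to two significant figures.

17000 bar

glacial till: 2240 kg/m³ × 9.8 m/s² × 290 m = 6.366×10^6 Pa = 63.66 bar
shale: 2420 kg/m³ × 9.8 m/s² × 1075 m = 2.549×10^7 Pa = 254.9 bar
eclogite: 3470 kg/m³ × 9.8 m/s² × 9866 m = 3.355×10^8 Pa = 3355 bar
peridotite: 3180 kg/m³ × 9.8 m/s² × 32270 m = 1.006×10^9 Pa = 10057 bar
dunite: 3263 kg/m³ × 9.8 m/s² × 9920 m = 3.172×10^8 Pa = 3172 bar
Total = 63.66 + 254.9 + 3355 + 10057 + 3172 = 16902 bar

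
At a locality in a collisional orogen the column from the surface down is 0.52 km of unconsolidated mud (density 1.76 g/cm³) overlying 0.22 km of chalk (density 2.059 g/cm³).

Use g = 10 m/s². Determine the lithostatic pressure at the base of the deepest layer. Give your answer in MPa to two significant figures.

unconsolidated mud: 1760 kg/m³ × 10 m/s² × 520 m = 9.152×10^6 Pa = 9.152 MPa
chalk: 2059 kg/m³ × 10 m/s² × 220 m = 4.530×10^6 Pa = 4.530 MPa
Total = 9.152 + 4.530 = 13.682 MPa

14 MPa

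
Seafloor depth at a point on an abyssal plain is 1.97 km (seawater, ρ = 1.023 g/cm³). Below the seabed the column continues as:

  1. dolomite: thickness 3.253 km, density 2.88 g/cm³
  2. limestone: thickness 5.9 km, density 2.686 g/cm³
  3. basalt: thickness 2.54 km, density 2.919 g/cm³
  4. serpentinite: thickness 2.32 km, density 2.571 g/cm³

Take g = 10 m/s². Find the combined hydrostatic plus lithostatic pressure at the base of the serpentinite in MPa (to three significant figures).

seawater: 1023 kg/m³ × 10 m/s² × 1970 m = 2.015×10^7 Pa = 20.15 MPa
dolomite: 2880 kg/m³ × 10 m/s² × 3253 m = 9.369×10^7 Pa = 93.69 MPa
limestone: 2686 kg/m³ × 10 m/s² × 5900 m = 1.585×10^8 Pa = 158.5 MPa
basalt: 2919 kg/m³ × 10 m/s² × 2540 m = 7.414×10^7 Pa = 74.14 MPa
serpentinite: 2571 kg/m³ × 10 m/s² × 2320 m = 5.965×10^7 Pa = 59.65 MPa
Total = 20.15 + 93.69 + 158.5 + 74.14 + 59.65 = 406.10 MPa

406 MPa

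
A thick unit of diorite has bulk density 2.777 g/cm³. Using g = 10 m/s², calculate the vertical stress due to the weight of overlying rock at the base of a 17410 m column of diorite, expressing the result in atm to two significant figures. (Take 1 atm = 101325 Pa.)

4800 atm

diorite: 2777 kg/m³ × 10 m/s² × 17410 m = 4.835×10^8 Pa = 4772 atm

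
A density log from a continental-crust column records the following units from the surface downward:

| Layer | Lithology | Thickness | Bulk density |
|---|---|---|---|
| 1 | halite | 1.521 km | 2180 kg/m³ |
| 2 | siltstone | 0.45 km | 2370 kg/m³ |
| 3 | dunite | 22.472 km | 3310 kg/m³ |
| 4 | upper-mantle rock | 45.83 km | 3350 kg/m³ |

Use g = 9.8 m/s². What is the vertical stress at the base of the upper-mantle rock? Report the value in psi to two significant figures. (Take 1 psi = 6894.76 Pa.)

330000 psi

halite: 2180 kg/m³ × 9.8 m/s² × 1521 m = 3.249×10^7 Pa = 4713 psi
siltstone: 2370 kg/m³ × 9.8 m/s² × 450 m = 1.045×10^7 Pa = 1516 psi
dunite: 3310 kg/m³ × 9.8 m/s² × 22472 m = 7.289×10^8 Pa = 1.057×10^5 psi
upper-mantle rock: 3350 kg/m³ × 9.8 m/s² × 45830 m = 1.505×10^9 Pa = 2.182×10^5 psi
Total = 4713 + 1516 + 1.057×10^5 + 2.182×10^5 = 3.3018×10^5 psi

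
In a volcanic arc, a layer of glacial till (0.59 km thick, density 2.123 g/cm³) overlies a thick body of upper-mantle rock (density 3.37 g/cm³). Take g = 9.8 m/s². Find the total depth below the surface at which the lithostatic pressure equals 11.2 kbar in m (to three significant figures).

34100 m

Pressure at base of upper layers: 2123×9.8×590 = 1.228×10^7 Pa = 0.1228 kbar
Remaining pressure to be supplied by upper-mantle rock: 1.120×10^9 − 1.228×10^7 = 1.108×10^9 Pa
Additional depth in upper-mantle rock = 1.108×10^9 Pa / (3370 kg/m³ × 9.8 m/s²) = 33541 m
Total depth = 590 m + 33541 m = 34131 m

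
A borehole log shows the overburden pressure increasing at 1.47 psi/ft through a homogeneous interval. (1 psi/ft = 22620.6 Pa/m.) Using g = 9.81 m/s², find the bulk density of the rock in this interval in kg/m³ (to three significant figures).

ρ = (dP/dz)/g = 1.47 psi/ft / 9.81 m/s² = 33252 Pa/m / 9.81 m/s² = 3389.6 kg/m³

3390 kg/m³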